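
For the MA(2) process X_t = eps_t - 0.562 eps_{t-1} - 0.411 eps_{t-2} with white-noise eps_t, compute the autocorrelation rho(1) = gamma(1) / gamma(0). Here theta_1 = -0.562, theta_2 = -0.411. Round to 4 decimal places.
\rho(1) = -0.2229

For an MA(q) process with theta_0 = 1, the autocovariance is
  gamma(k) = sigma^2 * sum_{i=0..q-k} theta_i * theta_{i+k},
and rho(k) = gamma(k) / gamma(0). Sigma^2 cancels.
  numerator   = (1)*(-0.562) + (-0.562)*(-0.411) = -0.331018.
  denominator = (1)^2 + (-0.562)^2 + (-0.411)^2 = 1.484765.
  rho(1) = -0.331018 / 1.484765 = -0.2229.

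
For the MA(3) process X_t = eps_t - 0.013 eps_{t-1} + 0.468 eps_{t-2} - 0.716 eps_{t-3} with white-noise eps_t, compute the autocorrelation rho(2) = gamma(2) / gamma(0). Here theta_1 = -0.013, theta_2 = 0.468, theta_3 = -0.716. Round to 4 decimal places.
\rho(2) = 0.2756

For an MA(q) process with theta_0 = 1, the autocovariance is
  gamma(k) = sigma^2 * sum_{i=0..q-k} theta_i * theta_{i+k},
and rho(k) = gamma(k) / gamma(0). Sigma^2 cancels.
  numerator   = (1)*(0.468) + (-0.013)*(-0.716) = 0.477308.
  denominator = (1)^2 + (-0.013)^2 + (0.468)^2 + (-0.716)^2 = 1.731849.
  rho(2) = 0.477308 / 1.731849 = 0.2756.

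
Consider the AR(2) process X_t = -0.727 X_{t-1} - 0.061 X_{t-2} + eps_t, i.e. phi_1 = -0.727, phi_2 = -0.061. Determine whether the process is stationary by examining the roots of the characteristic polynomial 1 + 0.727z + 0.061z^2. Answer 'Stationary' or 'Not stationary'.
\text{Stationary}

The AR(p) characteristic polynomial is P(z) = 1 + 0.727z + 0.061z^2.
Stationarity requires all roots to lie outside the unit circle, i.e. |z| > 1 for every root.
Set 1 + (0.727) z + (0.061) z^2 = 0, i.e. a z^2 + b z + c = 0 with a = 0.061, b = 0.727, c = 1.
Discriminant D = b^2 - 4ac = (0.727)^2 - 4*(0.061)*1 = 0.528529 - (0.244) = 0.284529.
D >= 0, so the roots are real: z = (-b +/- sqrt(D)) / (2a) = (-0.727 +/- 0.533413) / (0.122).
  z_1 = (-0.727 + 0.533413) / (0.122) = -1.5868,   |z_1| = 1.5868.
  z_2 = (-0.727 - 0.533413) / (0.122) = -10.3313,   |z_2| = 10.3313.
Moduli of all roots: 1.5868, 10.3313.
All moduli strictly greater than 1? Yes.
Verdict: Stationary.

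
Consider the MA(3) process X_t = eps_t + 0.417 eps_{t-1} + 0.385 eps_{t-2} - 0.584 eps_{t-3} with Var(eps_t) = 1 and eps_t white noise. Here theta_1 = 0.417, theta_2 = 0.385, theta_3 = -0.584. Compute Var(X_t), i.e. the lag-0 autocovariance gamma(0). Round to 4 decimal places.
\gamma(0) = 1.6632

For an MA(q) process X_t = eps_t + sum_i theta_i eps_{t-i} with
Var(eps_t) = sigma^2, the variance is
  gamma(0) = sigma^2 * (1 + sum_i theta_i^2).
  sum_i theta_i^2 = (0.417)^2 + (0.385)^2 + (-0.584)^2 = 0.173889 + 0.148225 + 0.341056 = 0.66317.
  gamma(0) = 1 * (1 + 0.66317) = 1 * 1.66317 = 1.66317, which rounds to 1.6632.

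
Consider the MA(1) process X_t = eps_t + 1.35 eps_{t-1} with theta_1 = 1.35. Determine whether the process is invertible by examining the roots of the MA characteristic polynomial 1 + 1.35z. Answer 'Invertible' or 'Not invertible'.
\text{Not invertible}

The MA(q) characteristic polynomial is P(z) = 1 + 1.35z.
Invertibility requires all roots to lie outside the unit circle, i.e. |z| > 1 for every root.
This is linear in z: 1 + (1.35) z = 0  =>  z = -1/(1.35) = -0.740741,  |z| = 0.740741.
Moduli of all roots: 0.7407.
All moduli strictly greater than 1? No.
Verdict: Not invertible.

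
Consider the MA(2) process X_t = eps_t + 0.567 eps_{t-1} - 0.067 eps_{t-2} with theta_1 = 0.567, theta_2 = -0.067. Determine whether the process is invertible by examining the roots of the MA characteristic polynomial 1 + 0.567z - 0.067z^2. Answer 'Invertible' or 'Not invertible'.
\text{Invertible}

The MA(q) characteristic polynomial is P(z) = 1 + 0.567z - 0.067z^2.
Invertibility requires all roots to lie outside the unit circle, i.e. |z| > 1 for every root.
Set 1 + (0.567) z + (-0.067) z^2 = 0, i.e. a z^2 + b z + c = 0 with a = -0.067, b = 0.567, c = 1.
Discriminant D = b^2 - 4ac = (0.567)^2 - 4*(-0.067)*1 = 0.321489 - (-0.268) = 0.589489.
D >= 0, so the roots are real: z = (-b +/- sqrt(D)) / (2a) = (-0.567 +/- 0.767782) / (-0.134).
  z_1 = (-0.567 + 0.767782) / (-0.134) = -1.4984,   |z_1| = 1.4984.
  z_2 = (-0.567 - 0.767782) / (-0.134) = 9.9611,   |z_2| = 9.9611.
Moduli of all roots: 1.4984, 9.9611.
All moduli strictly greater than 1? Yes.
Verdict: Invertible.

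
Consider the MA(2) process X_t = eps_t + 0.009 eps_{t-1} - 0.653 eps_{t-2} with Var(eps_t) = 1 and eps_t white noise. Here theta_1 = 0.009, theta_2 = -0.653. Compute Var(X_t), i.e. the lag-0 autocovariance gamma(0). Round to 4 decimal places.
\gamma(0) = 1.4265

For an MA(q) process X_t = eps_t + sum_i theta_i eps_{t-i} with
Var(eps_t) = sigma^2, the variance is
  gamma(0) = sigma^2 * (1 + sum_i theta_i^2).
  sum_i theta_i^2 = (0.009)^2 + (-0.653)^2 = 0.000081 + 0.426409 = 0.42649.
  gamma(0) = 1 * (1 + 0.42649) = 1 * 1.42649 = 1.42649, which rounds to 1.4265.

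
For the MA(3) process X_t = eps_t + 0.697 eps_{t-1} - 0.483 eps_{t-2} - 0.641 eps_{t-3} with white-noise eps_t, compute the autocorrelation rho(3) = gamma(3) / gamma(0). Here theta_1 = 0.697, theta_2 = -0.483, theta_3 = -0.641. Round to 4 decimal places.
\rho(3) = -0.3009

For an MA(q) process with theta_0 = 1, the autocovariance is
  gamma(k) = sigma^2 * sum_{i=0..q-k} theta_i * theta_{i+k},
and rho(k) = gamma(k) / gamma(0). Sigma^2 cancels.
  numerator   = (1)*(-0.641) = -0.641.
  denominator = (1)^2 + (0.697)^2 + (-0.483)^2 + (-0.641)^2 = 2.129979.
  rho(3) = -0.641 / 2.129979 = -0.3009.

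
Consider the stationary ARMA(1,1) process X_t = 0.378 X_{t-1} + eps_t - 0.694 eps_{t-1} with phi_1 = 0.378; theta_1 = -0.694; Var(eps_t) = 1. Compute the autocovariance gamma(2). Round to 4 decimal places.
\gamma(2) = -0.1028

Multiply the model equation by X_{t-k} and take expectations. With theta_0 = psi_0 = 1 and psi_j the MA(infinity) weights, this gives
  gamma(k) - sum_i phi_i gamma(k-i) = c_k,
  c_k = sigma^2 * sum_{j=k..q} theta_j psi_{j-k}   (c_k = 0 for k > q),
using gamma(-m) = gamma(m).
psi-weights needed (psi_j = theta_j + sum_i phi_i psi_{j-i}):
  psi_1 = theta_1 + phi_1 = -0.694 + (0.378) = -0.316
Right-hand sides:
  c_0 = sigma^2 (1 + theta_1 psi_1) = 1 * (1 + (-0.694)(-0.316)) = 1 * 1.219304 = 1.219304
  c_1 = sigma^2 theta_1 = 1 * (-0.694) = -0.694
  c_2 = 0
Equations for k = 0 and k = 1 (AR order 1):
  gamma(0) = phi_1 gamma(1) + c_0
  gamma(1) = phi_1 gamma(0) + c_1
Substituting the second into the first: gamma(0) (1 - phi_1^2) = c_0 + phi_1 c_1, so
  gamma(0) = (c_0 + phi_1 c_1) / (1 - phi_1^2) = (1.219304 + (0.378)(-0.694)) / (1 - (0.378)^2) = 0.956972 / 0.857116 = 1.116502.
  gamma(1) = phi_1 gamma(0) + c_1 = (0.378)(1.116502) + (-0.694) = -0.271962.
For k = 2 (> q): gamma(2) = phi_1 gamma(1) = (0.378)(-0.271962) = -0.102802.
Therefore gamma(2) = -0.1028 (to 4 decimal places).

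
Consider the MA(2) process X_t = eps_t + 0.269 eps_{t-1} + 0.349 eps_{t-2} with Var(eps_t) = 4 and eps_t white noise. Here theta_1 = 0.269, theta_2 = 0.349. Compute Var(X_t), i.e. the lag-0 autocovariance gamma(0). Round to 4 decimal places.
\gamma(0) = 4.7766

For an MA(q) process X_t = eps_t + sum_i theta_i eps_{t-i} with
Var(eps_t) = sigma^2, the variance is
  gamma(0) = sigma^2 * (1 + sum_i theta_i^2).
  sum_i theta_i^2 = (0.269)^2 + (0.349)^2 = 0.072361 + 0.121801 = 0.194162.
  gamma(0) = 4 * (1 + 0.194162) = 4 * 1.194162 = 4.776648, which rounds to 4.7766.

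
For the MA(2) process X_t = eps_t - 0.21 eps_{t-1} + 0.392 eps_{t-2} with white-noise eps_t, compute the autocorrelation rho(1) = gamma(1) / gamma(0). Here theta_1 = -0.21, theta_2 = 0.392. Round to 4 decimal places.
\rho(1) = -0.2441

For an MA(q) process with theta_0 = 1, the autocovariance is
  gamma(k) = sigma^2 * sum_{i=0..q-k} theta_i * theta_{i+k},
and rho(k) = gamma(k) / gamma(0). Sigma^2 cancels.
  numerator   = (1)*(-0.21) + (-0.21)*(0.392) = -0.29232.
  denominator = (1)^2 + (-0.21)^2 + (0.392)^2 = 1.197764.
  rho(1) = -0.29232 / 1.197764 = -0.2441.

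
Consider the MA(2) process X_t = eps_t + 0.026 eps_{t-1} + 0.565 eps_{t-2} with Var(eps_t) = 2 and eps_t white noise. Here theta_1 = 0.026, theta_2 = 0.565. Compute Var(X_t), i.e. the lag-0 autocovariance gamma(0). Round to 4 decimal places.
\gamma(0) = 2.6398

For an MA(q) process X_t = eps_t + sum_i theta_i eps_{t-i} with
Var(eps_t) = sigma^2, the variance is
  gamma(0) = sigma^2 * (1 + sum_i theta_i^2).
  sum_i theta_i^2 = (0.026)^2 + (0.565)^2 = 0.000676 + 0.319225 = 0.319901.
  gamma(0) = 2 * (1 + 0.319901) = 2 * 1.319901 = 2.639802, which rounds to 2.6398.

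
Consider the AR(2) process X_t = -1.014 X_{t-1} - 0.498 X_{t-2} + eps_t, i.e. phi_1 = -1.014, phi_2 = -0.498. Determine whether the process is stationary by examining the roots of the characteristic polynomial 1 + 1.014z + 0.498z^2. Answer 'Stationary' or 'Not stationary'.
\text{Stationary}

The AR(p) characteristic polynomial is P(z) = 1 + 1.014z + 0.498z^2.
Stationarity requires all roots to lie outside the unit circle, i.e. |z| > 1 for every root.
Set 1 + (1.014) z + (0.498) z^2 = 0, i.e. a z^2 + b z + c = 0 with a = 0.498, b = 1.014, c = 1.
Discriminant D = b^2 - 4ac = (1.014)^2 - 4*(0.498)*1 = 1.028196 - (1.992) = -0.963804.
D < 0, so the roots are the complex-conjugate pair z = (-b +/- i sqrt(-D)) / (2a) = -1.0181 +/- 0.9857i.
For a conjugate pair |z|^2 = z * conj(z) = (product of roots) = c/a = 1/(0.498) = 2.008032, so |z| = sqrt(2.008032) = 1.4171 for both roots.
Moduli of all roots: 1.4171, 1.4171.
All moduli strictly greater than 1? Yes.
Verdict: Stationary.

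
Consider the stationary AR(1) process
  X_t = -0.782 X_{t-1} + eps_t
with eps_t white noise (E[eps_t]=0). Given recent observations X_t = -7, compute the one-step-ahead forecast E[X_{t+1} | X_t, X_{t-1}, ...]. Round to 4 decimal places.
E[X_{t+1} \mid \mathcal F_t] = 5.4740

For an AR(p) model X_t = c + sum_i phi_i X_{t-i} + eps_t, the
one-step-ahead conditional mean is
  E[X_{t+1} | X_t, ...] = c + sum_i phi_i X_{t+1-i}.
Substitute known values:
  E[X_{t+1} | ...] = (-0.782) * (-7)
                   = 5.4740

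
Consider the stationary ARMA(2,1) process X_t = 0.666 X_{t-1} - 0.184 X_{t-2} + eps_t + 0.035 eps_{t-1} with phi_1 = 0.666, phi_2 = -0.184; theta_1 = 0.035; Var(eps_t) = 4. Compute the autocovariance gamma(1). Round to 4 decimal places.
\gamma(1) = 3.6633

Multiply the model equation by X_{t-k} and take expectations. With theta_0 = psi_0 = 1 and psi_j the MA(infinity) weights, this gives
  gamma(k) - sum_i phi_i gamma(k-i) = c_k,
  c_k = sigma^2 * sum_{j=k..q} theta_j psi_{j-k}   (c_k = 0 for k > q),
using gamma(-m) = gamma(m).
psi-weights needed (psi_j = theta_j + sum_i phi_i psi_{j-i}):
  psi_1 = theta_1 + phi_1 = 0.035 + (0.666) = 0.701
Right-hand sides:
  c_0 = sigma^2 (1 + theta_1 psi_1) = 4 * (1 + (0.035)(0.701)) = 4 * 1.024535 = 4.09814
  c_1 = sigma^2 theta_1 = 4 * (0.035) = 0.14
  c_2 = 0
Equations for k = 0, 1, 2 (AR order 2, c_2 = 0):
  (E0) gamma(0) = phi_1 gamma(1) + phi_2 gamma(2) + c_0
  (E1) gamma(1) = phi_1 gamma(0) + phi_2 gamma(1) + c_1
  (E2) gamma(2) = phi_1 gamma(1) + phi_2 gamma(0)
From (E1): gamma(1) = A gamma(0) + B with
  A = phi_1 / (1 - phi_2) = 0.666 / 1.184 = 0.5625,   B = c_1 / (1 - phi_2) = 0.14 / 1.184 = 0.118243.
Insert (E2) into (E0): gamma(0) (1 - phi_2^2) = phi_1 (1 + phi_2) gamma(1) + c_0.
  phi_1 (1 + phi_2) = (0.666)(0.816) = 0.543456,   1 - phi_2^2 = 0.966144.
Replace gamma(1) by A gamma(0) + B and collect gamma(0):
  gamma(0) [0.966144 - (0.543456)(0.5625)] = (0.543456)(0.118243) + 4.09814
  gamma(0) * 0.66045 = 4.1624
  gamma(0) = 4.1624 / 0.66045 = 6.30237.
  gamma(1) = A gamma(0) + B = (0.5625)(6.30237) + (0.118243) = 3.663326.
Therefore gamma(1) = 3.6633 (to 4 decimal places).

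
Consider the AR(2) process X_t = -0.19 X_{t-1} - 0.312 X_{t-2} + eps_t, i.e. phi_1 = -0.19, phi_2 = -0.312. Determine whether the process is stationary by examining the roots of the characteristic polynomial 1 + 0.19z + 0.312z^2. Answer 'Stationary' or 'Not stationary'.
\text{Stationary}

The AR(p) characteristic polynomial is P(z) = 1 + 0.19z + 0.312z^2.
Stationarity requires all roots to lie outside the unit circle, i.e. |z| > 1 for every root.
Set 1 + (0.19) z + (0.312) z^2 = 0, i.e. a z^2 + b z + c = 0 with a = 0.312, b = 0.19, c = 1.
Discriminant D = b^2 - 4ac = (0.19)^2 - 4*(0.312)*1 = 0.0361 - (1.248) = -1.2119.
D < 0, so the roots are the complex-conjugate pair z = (-b +/- i sqrt(-D)) / (2a) = -0.3045 +/- 1.7642i.
For a conjugate pair |z|^2 = z * conj(z) = (product of roots) = c/a = 1/(0.312) = 3.205128, so |z| = sqrt(3.205128) = 1.7903 for both roots.
Moduli of all roots: 1.7903, 1.7903.
All moduli strictly greater than 1? Yes.
Verdict: Stationary.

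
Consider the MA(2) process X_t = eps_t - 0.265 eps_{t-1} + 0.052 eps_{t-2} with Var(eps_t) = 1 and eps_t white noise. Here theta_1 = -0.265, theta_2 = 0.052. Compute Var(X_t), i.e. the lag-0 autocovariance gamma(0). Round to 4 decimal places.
\gamma(0) = 1.0729

For an MA(q) process X_t = eps_t + sum_i theta_i eps_{t-i} with
Var(eps_t) = sigma^2, the variance is
  gamma(0) = sigma^2 * (1 + sum_i theta_i^2).
  sum_i theta_i^2 = (-0.265)^2 + (0.052)^2 = 0.070225 + 0.002704 = 0.072929.
  gamma(0) = 1 * (1 + 0.072929) = 1 * 1.072929 = 1.072929, which rounds to 1.0729.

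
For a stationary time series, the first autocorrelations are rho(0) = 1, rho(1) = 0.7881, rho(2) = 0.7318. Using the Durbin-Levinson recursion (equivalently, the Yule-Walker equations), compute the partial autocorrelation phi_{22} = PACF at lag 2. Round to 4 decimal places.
\phi_{22} = 0.2922

The PACF at lag k is phi_{kk}, the last component of the solution
to the Yule-Walker system G_k phi = r_k where
  (G_k)_{ij} = rho(|i - j|), (r_k)_i = rho(i), i,j = 1..k.
Equivalently, Durbin-Levinson gives phi_{kk} iteratively:
  phi_{11} = rho(1)
  phi_{kk} = [rho(k) - sum_{j=1..k-1} phi_{k-1,j} rho(k-j)]
            / [1 - sum_{j=1..k-1} phi_{k-1,j} rho(j)],
  phi_{k,j} = phi_{k-1,j} - phi_{kk} phi_{k-1,k-j},  j = 1..k-1.
Step k = 1:
  phi_11 = rho(1) = 0.7881.
Step k = 2:
  phi_22 = [rho(2) - phi_11 rho(1)] / [1 - phi_11 rho(1)] = [0.7318 - (0.7881)(0.7881)] / [1 - (0.7881)(0.7881)]
         = 0.11069839 / 0.37889839 = 0.2922.
Therefore phi_{22} = 0.2922.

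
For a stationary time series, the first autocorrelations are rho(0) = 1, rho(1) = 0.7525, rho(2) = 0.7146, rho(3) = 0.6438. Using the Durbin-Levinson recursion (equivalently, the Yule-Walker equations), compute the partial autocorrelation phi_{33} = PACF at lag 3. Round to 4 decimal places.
\phi_{33} = 0.0851

The PACF at lag k is phi_{kk}, the last component of the solution
to the Yule-Walker system G_k phi = r_k where
  (G_k)_{ij} = rho(|i - j|), (r_k)_i = rho(i), i,j = 1..k.
Equivalently, Durbin-Levinson gives phi_{kk} iteratively:
  phi_{11} = rho(1)
  phi_{kk} = [rho(k) - sum_{j=1..k-1} phi_{k-1,j} rho(k-j)]
            / [1 - sum_{j=1..k-1} phi_{k-1,j} rho(j)],
  phi_{k,j} = phi_{k-1,j} - phi_{kk} phi_{k-1,k-j},  j = 1..k-1.
Step k = 1:
  phi_11 = rho(1) = 0.7525.
Step k = 2:
  phi_22 = [rho(2) - phi_11 rho(1)] / [1 - phi_11 rho(1)] = [0.7146 - (0.7525)(0.7525)] / [1 - (0.7525)(0.7525)]
         = 0.14834375 / 0.43374375 = 0.342008.
  Update: phi_21 = phi_11 - phi_22 phi_11 = 0.7525 - (0.342008)(0.7525) = 0.495139.
Step k = 3:
  phi_33 = [rho(3) - phi_21 rho(2) - phi_22 rho(1)] / [1 - phi_21 rho(1) - phi_22 rho(2)]
    numerator   = 0.6438 - (0.495139)(0.7146) - (0.342008)(0.7525) = 0.03261271
    denominator = 1 - (0.495139)(0.7525) - (0.342008)(0.7146) = 0.38300903
  phi_33 = 0.03261271 / 0.38300903 = 0.0851.
Therefore phi_{33} = 0.0851.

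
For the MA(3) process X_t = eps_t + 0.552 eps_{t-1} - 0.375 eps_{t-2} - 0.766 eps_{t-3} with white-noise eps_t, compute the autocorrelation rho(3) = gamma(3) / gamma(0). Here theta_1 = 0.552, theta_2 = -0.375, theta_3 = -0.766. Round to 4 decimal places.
\rho(3) = -0.3770

For an MA(q) process with theta_0 = 1, the autocovariance is
  gamma(k) = sigma^2 * sum_{i=0..q-k} theta_i * theta_{i+k},
and rho(k) = gamma(k) / gamma(0). Sigma^2 cancels.
  numerator   = (1)*(-0.766) = -0.766.
  denominator = (1)^2 + (0.552)^2 + (-0.375)^2 + (-0.766)^2 = 2.032085.
  rho(3) = -0.766 / 2.032085 = -0.3770.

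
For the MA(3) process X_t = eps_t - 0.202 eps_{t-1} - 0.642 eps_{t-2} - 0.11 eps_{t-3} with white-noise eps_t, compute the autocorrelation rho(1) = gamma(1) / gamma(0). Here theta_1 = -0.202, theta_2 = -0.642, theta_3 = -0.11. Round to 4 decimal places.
\rho(1) = -0.0012

For an MA(q) process with theta_0 = 1, the autocovariance is
  gamma(k) = sigma^2 * sum_{i=0..q-k} theta_i * theta_{i+k},
and rho(k) = gamma(k) / gamma(0). Sigma^2 cancels.
  numerator   = (1)*(-0.202) + (-0.202)*(-0.642) + (-0.642)*(-0.11) = -0.001696.
  denominator = (1)^2 + (-0.202)^2 + (-0.642)^2 + (-0.11)^2 = 1.465068.
  rho(1) = -0.001696 / 1.465068 = -0.0012.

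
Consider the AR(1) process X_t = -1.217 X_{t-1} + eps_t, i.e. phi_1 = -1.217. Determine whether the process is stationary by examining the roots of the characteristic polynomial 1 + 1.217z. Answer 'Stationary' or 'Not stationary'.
\text{Not stationary}

The AR(p) characteristic polynomial is P(z) = 1 + 1.217z.
Stationarity requires all roots to lie outside the unit circle, i.e. |z| > 1 for every root.
This is linear in z: 1 + (1.217) z = 0  =>  z = -1/(1.217) = -0.821693,  |z| = 0.821693.
Moduli of all roots: 0.8217.
All moduli strictly greater than 1? No.
Verdict: Not stationary.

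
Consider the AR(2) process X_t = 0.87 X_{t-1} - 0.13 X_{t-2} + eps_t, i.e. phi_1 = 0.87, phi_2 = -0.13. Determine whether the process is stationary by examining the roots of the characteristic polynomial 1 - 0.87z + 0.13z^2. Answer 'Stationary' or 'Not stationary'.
\text{Stationary}

The AR(p) characteristic polynomial is P(z) = 1 - 0.87z + 0.13z^2.
Stationarity requires all roots to lie outside the unit circle, i.e. |z| > 1 for every root.
Set 1 + (-0.87) z + (0.13) z^2 = 0, i.e. a z^2 + b z + c = 0 with a = 0.13, b = -0.87, c = 1.
Discriminant D = b^2 - 4ac = (-0.87)^2 - 4*(0.13)*1 = 0.7569 - (0.52) = 0.2369.
D >= 0, so the roots are real: z = (-b +/- sqrt(D)) / (2a) = (0.87 +/- 0.486724) / (0.26).
  z_1 = (0.87 + 0.486724) / (0.26) = 5.2182,   |z_1| = 5.2182.
  z_2 = (0.87 - 0.486724) / (0.26) = 1.4741,   |z_2| = 1.4741.
Moduli of all roots: 5.2182, 1.4741.
All moduli strictly greater than 1? Yes.
Verdict: Stationary.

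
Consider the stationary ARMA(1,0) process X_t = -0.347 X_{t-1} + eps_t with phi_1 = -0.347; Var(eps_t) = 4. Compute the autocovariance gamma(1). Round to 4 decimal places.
\gamma(1) = -1.5780

Multiply the model equation by X_{t-k} and take expectations. With theta_0 = psi_0 = 1 and psi_j the MA(infinity) weights, this gives
  gamma(k) - sum_i phi_i gamma(k-i) = c_k,
  c_k = sigma^2 * sum_{j=k..q} theta_j psi_{j-k}   (c_k = 0 for k > q),
using gamma(-m) = gamma(m).
Pure AR (q = 0): c_0 = sigma^2 = 4, c_k = 0 for k >= 1.
Equations for k = 0 and k = 1 (AR order 1):
  gamma(0) = phi_1 gamma(1) + c_0
  gamma(1) = phi_1 gamma(0) + c_1
Substituting the second into the first: gamma(0) (1 - phi_1^2) = c_0 + phi_1 c_1, so
  gamma(0) = c_0 / (1 - phi_1^2) = 4 / (1 - (-0.347)^2) = 4 / 0.879591 = 4.547568.
  gamma(1) = phi_1 gamma(0) = (-0.347)(4.547568) = -1.578006.
Therefore gamma(1) = -1.5780 (to 4 decimal places).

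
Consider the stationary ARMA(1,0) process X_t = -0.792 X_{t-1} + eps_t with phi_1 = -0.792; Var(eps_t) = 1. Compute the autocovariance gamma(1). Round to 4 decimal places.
\gamma(1) = -2.1248

Multiply the model equation by X_{t-k} and take expectations. With theta_0 = psi_0 = 1 and psi_j the MA(infinity) weights, this gives
  gamma(k) - sum_i phi_i gamma(k-i) = c_k,
  c_k = sigma^2 * sum_{j=k..q} theta_j psi_{j-k}   (c_k = 0 for k > q),
using gamma(-m) = gamma(m).
Pure AR (q = 0): c_0 = sigma^2 = 1, c_k = 0 for k >= 1.
Equations for k = 0 and k = 1 (AR order 1):
  gamma(0) = phi_1 gamma(1) + c_0
  gamma(1) = phi_1 gamma(0) + c_1
Substituting the second into the first: gamma(0) (1 - phi_1^2) = c_0 + phi_1 c_1, so
  gamma(0) = c_0 / (1 - phi_1^2) = 1 / (1 - (-0.792)^2) = 1 / 0.372736 = 2.682864.
  gamma(1) = phi_1 gamma(0) = (-0.792)(2.682864) = -2.124828.
Therefore gamma(1) = -2.1248 (to 4 decimal places).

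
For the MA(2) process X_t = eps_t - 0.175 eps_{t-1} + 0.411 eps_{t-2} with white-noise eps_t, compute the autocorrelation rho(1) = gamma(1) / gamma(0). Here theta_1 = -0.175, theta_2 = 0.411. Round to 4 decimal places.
\rho(1) = -0.2058

For an MA(q) process with theta_0 = 1, the autocovariance is
  gamma(k) = sigma^2 * sum_{i=0..q-k} theta_i * theta_{i+k},
and rho(k) = gamma(k) / gamma(0). Sigma^2 cancels.
  numerator   = (1)*(-0.175) + (-0.175)*(0.411) = -0.246925.
  denominator = (1)^2 + (-0.175)^2 + (0.411)^2 = 1.199546.
  rho(1) = -0.246925 / 1.199546 = -0.2058.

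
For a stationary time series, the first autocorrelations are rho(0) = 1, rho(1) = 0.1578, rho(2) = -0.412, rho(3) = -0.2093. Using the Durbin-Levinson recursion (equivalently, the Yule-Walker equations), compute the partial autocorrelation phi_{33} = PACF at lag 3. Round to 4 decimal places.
\phi_{33} = -0.0570

The PACF at lag k is phi_{kk}, the last component of the solution
to the Yule-Walker system G_k phi = r_k where
  (G_k)_{ij} = rho(|i - j|), (r_k)_i = rho(i), i,j = 1..k.
Equivalently, Durbin-Levinson gives phi_{kk} iteratively:
  phi_{11} = rho(1)
  phi_{kk} = [rho(k) - sum_{j=1..k-1} phi_{k-1,j} rho(k-j)]
            / [1 - sum_{j=1..k-1} phi_{k-1,j} rho(j)],
  phi_{k,j} = phi_{k-1,j} - phi_{kk} phi_{k-1,k-j},  j = 1..k-1.
Step k = 1:
  phi_11 = rho(1) = 0.1578.
Step k = 2:
  phi_22 = [rho(2) - phi_11 rho(1)] / [1 - phi_11 rho(1)] = [-0.412 - (0.1578)(0.1578)] / [1 - (0.1578)(0.1578)]
         = -0.43690084 / 0.97509916 = -0.448058.
  Update: phi_21 = phi_11 - phi_22 phi_11 = 0.1578 - (-0.448058)(0.1578) = 0.228504.
Step k = 3:
  phi_33 = [rho(3) - phi_21 rho(2) - phi_22 rho(1)] / [1 - phi_21 rho(1) - phi_22 rho(2)]
    numerator   = -0.2093 - (0.228504)(-0.412) - (-0.448058)(0.1578) = -0.04445302
    denominator = 1 - (0.228504)(0.1578) - (-0.448058)(-0.412) = 0.77934231
  phi_33 = -0.04445302 / 0.77934231 = -0.057.
Therefore phi_{33} = -0.0570.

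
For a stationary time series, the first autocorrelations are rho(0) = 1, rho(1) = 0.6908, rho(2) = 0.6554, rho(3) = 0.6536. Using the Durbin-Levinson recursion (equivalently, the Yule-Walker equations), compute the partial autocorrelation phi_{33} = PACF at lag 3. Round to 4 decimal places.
\phi_{33} = 0.2591

The PACF at lag k is phi_{kk}, the last component of the solution
to the Yule-Walker system G_k phi = r_k where
  (G_k)_{ij} = rho(|i - j|), (r_k)_i = rho(i), i,j = 1..k.
Equivalently, Durbin-Levinson gives phi_{kk} iteratively:
  phi_{11} = rho(1)
  phi_{kk} = [rho(k) - sum_{j=1..k-1} phi_{k-1,j} rho(k-j)]
            / [1 - sum_{j=1..k-1} phi_{k-1,j} rho(j)],
  phi_{k,j} = phi_{k-1,j} - phi_{kk} phi_{k-1,k-j},  j = 1..k-1.
Step k = 1:
  phi_11 = rho(1) = 0.6908.
Step k = 2:
  phi_22 = [rho(2) - phi_11 rho(1)] / [1 - phi_11 rho(1)] = [0.6554 - (0.6908)(0.6908)] / [1 - (0.6908)(0.6908)]
         = 0.17819536 / 0.52279536 = 0.340851.
  Update: phi_21 = phi_11 - phi_22 phi_11 = 0.6908 - (0.340851)(0.6908) = 0.45534.
Step k = 3:
  phi_33 = [rho(3) - phi_21 rho(2) - phi_22 rho(1)] / [1 - phi_21 rho(1) - phi_22 rho(2)]
    numerator   = 0.6536 - (0.45534)(0.6554) - (0.340851)(0.6908) = 0.11971019
    denominator = 1 - (0.45534)(0.6908) - (0.340851)(0.6554) = 0.46205728
  phi_33 = 0.11971019 / 0.46205728 = 0.2591.
Therefore phi_{33} = 0.2591.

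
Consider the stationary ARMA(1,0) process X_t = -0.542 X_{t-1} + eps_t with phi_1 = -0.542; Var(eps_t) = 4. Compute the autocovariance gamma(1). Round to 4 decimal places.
\gamma(1) = -3.0698

Multiply the model equation by X_{t-k} and take expectations. With theta_0 = psi_0 = 1 and psi_j the MA(infinity) weights, this gives
  gamma(k) - sum_i phi_i gamma(k-i) = c_k,
  c_k = sigma^2 * sum_{j=k..q} theta_j psi_{j-k}   (c_k = 0 for k > q),
using gamma(-m) = gamma(m).
Pure AR (q = 0): c_0 = sigma^2 = 4, c_k = 0 for k >= 1.
Equations for k = 0 and k = 1 (AR order 1):
  gamma(0) = phi_1 gamma(1) + c_0
  gamma(1) = phi_1 gamma(0) + c_1
Substituting the second into the first: gamma(0) (1 - phi_1^2) = c_0 + phi_1 c_1, so
  gamma(0) = c_0 / (1 - phi_1^2) = 4 / (1 - (-0.542)^2) = 4 / 0.706236 = 5.663829.
  gamma(1) = phi_1 gamma(0) = (-0.542)(5.663829) = -3.069795.
Therefore gamma(1) = -3.0698 (to 4 decimal places).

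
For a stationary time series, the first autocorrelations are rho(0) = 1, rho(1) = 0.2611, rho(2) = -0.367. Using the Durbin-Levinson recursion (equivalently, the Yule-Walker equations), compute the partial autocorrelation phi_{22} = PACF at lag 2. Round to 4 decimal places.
\phi_{22} = -0.4670

The PACF at lag k is phi_{kk}, the last component of the solution
to the Yule-Walker system G_k phi = r_k where
  (G_k)_{ij} = rho(|i - j|), (r_k)_i = rho(i), i,j = 1..k.
Equivalently, Durbin-Levinson gives phi_{kk} iteratively:
  phi_{11} = rho(1)
  phi_{kk} = [rho(k) - sum_{j=1..k-1} phi_{k-1,j} rho(k-j)]
            / [1 - sum_{j=1..k-1} phi_{k-1,j} rho(j)],
  phi_{k,j} = phi_{k-1,j} - phi_{kk} phi_{k-1,k-j},  j = 1..k-1.
Step k = 1:
  phi_11 = rho(1) = 0.2611.
Step k = 2:
  phi_22 = [rho(2) - phi_11 rho(1)] / [1 - phi_11 rho(1)] = [-0.367 - (0.2611)(0.2611)] / [1 - (0.2611)(0.2611)]
         = -0.43517321 / 0.93182679 = -0.467.
Therefore phi_{22} = -0.4670.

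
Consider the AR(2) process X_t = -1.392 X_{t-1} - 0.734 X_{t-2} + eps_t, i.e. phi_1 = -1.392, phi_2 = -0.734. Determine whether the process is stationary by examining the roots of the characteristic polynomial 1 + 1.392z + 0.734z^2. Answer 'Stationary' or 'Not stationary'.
\text{Stationary}

The AR(p) characteristic polynomial is P(z) = 1 + 1.392z + 0.734z^2.
Stationarity requires all roots to lie outside the unit circle, i.e. |z| > 1 for every root.
Set 1 + (1.392) z + (0.734) z^2 = 0, i.e. a z^2 + b z + c = 0 with a = 0.734, b = 1.392, c = 1.
Discriminant D = b^2 - 4ac = (1.392)^2 - 4*(0.734)*1 = 1.937664 - (2.936) = -0.998336.
D < 0, so the roots are the complex-conjugate pair z = (-b +/- i sqrt(-D)) / (2a) = -0.9482 +/- 0.6806i.
For a conjugate pair |z|^2 = z * conj(z) = (product of roots) = c/a = 1/(0.734) = 1.362398, so |z| = sqrt(1.362398) = 1.1672 for both roots.
Moduli of all roots: 1.1672, 1.1672.
All moduli strictly greater than 1? Yes.
Verdict: Stationary.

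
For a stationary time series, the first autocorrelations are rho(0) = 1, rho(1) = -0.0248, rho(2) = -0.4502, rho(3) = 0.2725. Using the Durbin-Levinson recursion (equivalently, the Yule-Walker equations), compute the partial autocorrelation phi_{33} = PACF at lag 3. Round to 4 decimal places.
\phi_{33} = 0.3079

The PACF at lag k is phi_{kk}, the last component of the solution
to the Yule-Walker system G_k phi = r_k where
  (G_k)_{ij} = rho(|i - j|), (r_k)_i = rho(i), i,j = 1..k.
Equivalently, Durbin-Levinson gives phi_{kk} iteratively:
  phi_{11} = rho(1)
  phi_{kk} = [rho(k) - sum_{j=1..k-1} phi_{k-1,j} rho(k-j)]
            / [1 - sum_{j=1..k-1} phi_{k-1,j} rho(j)],
  phi_{k,j} = phi_{k-1,j} - phi_{kk} phi_{k-1,k-j},  j = 1..k-1.
Step k = 1:
  phi_11 = rho(1) = -0.0248.
Step k = 2:
  phi_22 = [rho(2) - phi_11 rho(1)] / [1 - phi_11 rho(1)] = [-0.4502 - (-0.0248)(-0.0248)] / [1 - (-0.0248)(-0.0248)]
         = -0.45081504 / 0.99938496 = -0.451092.
  Update: phi_21 = phi_11 - phi_22 phi_11 = -0.0248 - (-0.451092)(-0.0248) = -0.035987.
Step k = 3:
  phi_33 = [rho(3) - phi_21 rho(2) - phi_22 rho(1)] / [1 - phi_21 rho(1) - phi_22 rho(2)]
    numerator   = 0.2725 - (-0.035987)(-0.4502) - (-0.451092)(-0.0248) = 0.24511152
    denominator = 1 - (-0.035987)(-0.0248) - (-0.451092)(-0.4502) = 0.79602569
  phi_33 = 0.24511152 / 0.79602569 = 0.3079.
Therefore phi_{33} = 0.3079.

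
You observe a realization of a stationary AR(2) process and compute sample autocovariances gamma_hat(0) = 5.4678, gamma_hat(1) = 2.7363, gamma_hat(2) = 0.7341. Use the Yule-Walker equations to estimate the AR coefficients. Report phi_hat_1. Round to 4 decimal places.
\hat\phi_{1} = 0.5780

The Yule-Walker equations for an AR(p) process read, in matrix form,
  Gamma_p phi = r_p,   with   (Gamma_p)_{ij} = gamma(|i - j|),
                       (r_p)_i = gamma(i),   i,j = 1..p.
Substitute the sample gammas (Toeplitz matrix and right-hand side of size 2):
  Gamma_p = [[5.4678, 2.7363], [2.7363, 5.4678]]
  r_p     = [2.7363, 0.7341]
Written out:
  5.4678 phi_1 + 2.7363 phi_2 = 2.7363
  2.7363 phi_1 + 5.4678 phi_2 = 0.7341
Solve by Cramer's rule:
  det = gamma(0)^2 - gamma(1)^2 = (5.4678)^2 - (2.7363)^2 = 29.89683684 - 7.48733769 = 22.40949915
  phi_hat_1 = [gamma(1) gamma(0) - gamma(1) gamma(2)] / det = [(2.7363)(5.4678) - (2.7363)(0.7341)] / 22.40949915 = 12.95282331 / 22.40949915 = 0.578
  phi_hat_2 = [gamma(0) gamma(2) - gamma(1)^2] / det = [(5.4678)(0.7341) - (2.7363)^2] / 22.40949915 = -3.47342571 / 22.40949915 = -0.155
So phi_hat = [0.5780, -0.1550].
Therefore phi_hat_1 = 0.5780.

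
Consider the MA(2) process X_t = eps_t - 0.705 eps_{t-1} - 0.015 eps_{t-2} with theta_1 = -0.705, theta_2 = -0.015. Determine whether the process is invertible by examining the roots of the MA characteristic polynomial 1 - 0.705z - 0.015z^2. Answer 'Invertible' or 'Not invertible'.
\text{Invertible}

The MA(q) characteristic polynomial is P(z) = 1 - 0.705z - 0.015z^2.
Invertibility requires all roots to lie outside the unit circle, i.e. |z| > 1 for every root.
Set 1 + (-0.705) z + (-0.015) z^2 = 0, i.e. a z^2 + b z + c = 0 with a = -0.015, b = -0.705, c = 1.
Discriminant D = b^2 - 4ac = (-0.705)^2 - 4*(-0.015)*1 = 0.497025 - (-0.06) = 0.557025.
D >= 0, so the roots are real: z = (-b +/- sqrt(D)) / (2a) = (0.705 +/- 0.746341) / (-0.03).
  z_1 = (0.705 + 0.746341) / (-0.03) = -48.378,   |z_1| = 48.378.
  z_2 = (0.705 - 0.746341) / (-0.03) = 1.378,   |z_2| = 1.378.
Moduli of all roots: 48.3780, 1.3780.
All moduli strictly greater than 1? Yes.
Verdict: Invertible.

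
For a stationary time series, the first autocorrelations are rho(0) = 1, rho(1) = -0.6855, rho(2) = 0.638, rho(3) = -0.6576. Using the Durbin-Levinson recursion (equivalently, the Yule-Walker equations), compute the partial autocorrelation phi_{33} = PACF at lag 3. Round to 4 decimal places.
\phi_{33} = -0.2969

The PACF at lag k is phi_{kk}, the last component of the solution
to the Yule-Walker system G_k phi = r_k where
  (G_k)_{ij} = rho(|i - j|), (r_k)_i = rho(i), i,j = 1..k.
Equivalently, Durbin-Levinson gives phi_{kk} iteratively:
  phi_{11} = rho(1)
  phi_{kk} = [rho(k) - sum_{j=1..k-1} phi_{k-1,j} rho(k-j)]
            / [1 - sum_{j=1..k-1} phi_{k-1,j} rho(j)],
  phi_{k,j} = phi_{k-1,j} - phi_{kk} phi_{k-1,k-j},  j = 1..k-1.
Step k = 1:
  phi_11 = rho(1) = -0.6855.
Step k = 2:
  phi_22 = [rho(2) - phi_11 rho(1)] / [1 - phi_11 rho(1)] = [0.638 - (-0.6855)(-0.6855)] / [1 - (-0.6855)(-0.6855)]
         = 0.16808975 / 0.53008975 = 0.317097.
  Update: phi_21 = phi_11 - phi_22 phi_11 = -0.6855 - (0.317097)(-0.6855) = -0.46813.
Step k = 3:
  phi_33 = [rho(3) - phi_21 rho(2) - phi_22 rho(1)] / [1 - phi_21 rho(1) - phi_22 rho(2)]
    numerator   = -0.6576 - (-0.46813)(0.638) - (0.317097)(-0.6855) = -0.14156312
    denominator = 1 - (-0.46813)(-0.6855) - (0.317097)(0.638) = 0.47678903
  phi_33 = -0.14156312 / 0.47678903 = -0.2969.
Therefore phi_{33} = -0.2969.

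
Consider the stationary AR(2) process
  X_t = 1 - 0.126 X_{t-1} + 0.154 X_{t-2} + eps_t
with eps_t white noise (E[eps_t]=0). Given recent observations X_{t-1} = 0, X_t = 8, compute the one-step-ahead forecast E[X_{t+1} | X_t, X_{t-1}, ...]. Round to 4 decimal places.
E[X_{t+1} \mid \mathcal F_t] = -0.0080

For an AR(p) model X_t = c + sum_i phi_i X_{t-i} + eps_t, the
one-step-ahead conditional mean is
  E[X_{t+1} | X_t, ...] = c + sum_i phi_i X_{t+1-i}.
Substitute known values:
  E[X_{t+1} | ...] = 1 + (-0.126) * (8) + (0.154) * (0)
                   = -0.0080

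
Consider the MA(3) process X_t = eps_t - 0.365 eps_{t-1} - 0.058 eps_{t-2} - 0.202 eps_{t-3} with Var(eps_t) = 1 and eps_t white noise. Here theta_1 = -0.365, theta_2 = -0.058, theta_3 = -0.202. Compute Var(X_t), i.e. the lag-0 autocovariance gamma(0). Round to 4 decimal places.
\gamma(0) = 1.1774

For an MA(q) process X_t = eps_t + sum_i theta_i eps_{t-i} with
Var(eps_t) = sigma^2, the variance is
  gamma(0) = sigma^2 * (1 + sum_i theta_i^2).
  sum_i theta_i^2 = (-0.365)^2 + (-0.058)^2 + (-0.202)^2 = 0.133225 + 0.003364 + 0.040804 = 0.177393.
  gamma(0) = 1 * (1 + 0.177393) = 1 * 1.177393 = 1.177393, which rounds to 1.1774.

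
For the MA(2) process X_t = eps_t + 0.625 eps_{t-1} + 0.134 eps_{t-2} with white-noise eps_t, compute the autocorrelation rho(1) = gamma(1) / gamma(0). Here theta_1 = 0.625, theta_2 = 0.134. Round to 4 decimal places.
\rho(1) = 0.5032

For an MA(q) process with theta_0 = 1, the autocovariance is
  gamma(k) = sigma^2 * sum_{i=0..q-k} theta_i * theta_{i+k},
and rho(k) = gamma(k) / gamma(0). Sigma^2 cancels.
  numerator   = (1)*(0.625) + (0.625)*(0.134) = 0.70875.
  denominator = (1)^2 + (0.625)^2 + (0.134)^2 = 1.408581.
  rho(1) = 0.70875 / 1.408581 = 0.5032.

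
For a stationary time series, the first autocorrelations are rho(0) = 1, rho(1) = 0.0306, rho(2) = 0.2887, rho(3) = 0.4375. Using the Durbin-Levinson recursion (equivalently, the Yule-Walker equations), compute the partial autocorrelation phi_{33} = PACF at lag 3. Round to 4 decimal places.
\phi_{33} = 0.4610

The PACF at lag k is phi_{kk}, the last component of the solution
to the Yule-Walker system G_k phi = r_k where
  (G_k)_{ij} = rho(|i - j|), (r_k)_i = rho(i), i,j = 1..k.
Equivalently, Durbin-Levinson gives phi_{kk} iteratively:
  phi_{11} = rho(1)
  phi_{kk} = [rho(k) - sum_{j=1..k-1} phi_{k-1,j} rho(k-j)]
            / [1 - sum_{j=1..k-1} phi_{k-1,j} rho(j)],
  phi_{k,j} = phi_{k-1,j} - phi_{kk} phi_{k-1,k-j},  j = 1..k-1.
Step k = 1:
  phi_11 = rho(1) = 0.0306.
Step k = 2:
  phi_22 = [rho(2) - phi_11 rho(1)] / [1 - phi_11 rho(1)] = [0.2887 - (0.0306)(0.0306)] / [1 - (0.0306)(0.0306)]
         = 0.28776364 / 0.99906364 = 0.288033.
  Update: phi_21 = phi_11 - phi_22 phi_11 = 0.0306 - (0.288033)(0.0306) = 0.021786.
Step k = 3:
  phi_33 = [rho(3) - phi_21 rho(2) - phi_22 rho(1)] / [1 - phi_21 rho(1) - phi_22 rho(2)]
    numerator   = 0.4375 - (0.021786)(0.2887) - (0.288033)(0.0306) = 0.42239651
    denominator = 1 - (0.021786)(0.0306) - (0.288033)(0.2887) = 0.91617812
  phi_33 = 0.42239651 / 0.91617812 = 0.461.
Therefore phi_{33} = 0.4610.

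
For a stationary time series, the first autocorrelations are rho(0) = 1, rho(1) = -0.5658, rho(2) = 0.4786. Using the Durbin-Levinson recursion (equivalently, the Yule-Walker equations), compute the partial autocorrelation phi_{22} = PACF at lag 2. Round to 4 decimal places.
\phi_{22} = 0.2331

The PACF at lag k is phi_{kk}, the last component of the solution
to the Yule-Walker system G_k phi = r_k where
  (G_k)_{ij} = rho(|i - j|), (r_k)_i = rho(i), i,j = 1..k.
Equivalently, Durbin-Levinson gives phi_{kk} iteratively:
  phi_{11} = rho(1)
  phi_{kk} = [rho(k) - sum_{j=1..k-1} phi_{k-1,j} rho(k-j)]
            / [1 - sum_{j=1..k-1} phi_{k-1,j} rho(j)],
  phi_{k,j} = phi_{k-1,j} - phi_{kk} phi_{k-1,k-j},  j = 1..k-1.
Step k = 1:
  phi_11 = rho(1) = -0.5658.
Step k = 2:
  phi_22 = [rho(2) - phi_11 rho(1)] / [1 - phi_11 rho(1)] = [0.4786 - (-0.5658)(-0.5658)] / [1 - (-0.5658)(-0.5658)]
         = 0.15847036 / 0.67987036 = 0.2331.
Therefore phi_{22} = 0.2331.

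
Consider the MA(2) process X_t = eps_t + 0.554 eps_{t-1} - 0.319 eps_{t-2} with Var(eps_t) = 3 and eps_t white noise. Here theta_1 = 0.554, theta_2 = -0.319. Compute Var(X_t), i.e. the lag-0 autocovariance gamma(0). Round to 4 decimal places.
\gamma(0) = 4.2260

For an MA(q) process X_t = eps_t + sum_i theta_i eps_{t-i} with
Var(eps_t) = sigma^2, the variance is
  gamma(0) = sigma^2 * (1 + sum_i theta_i^2).
  sum_i theta_i^2 = (0.554)^2 + (-0.319)^2 = 0.306916 + 0.101761 = 0.408677.
  gamma(0) = 3 * (1 + 0.408677) = 3 * 1.408677 = 4.226031, which rounds to 4.2260.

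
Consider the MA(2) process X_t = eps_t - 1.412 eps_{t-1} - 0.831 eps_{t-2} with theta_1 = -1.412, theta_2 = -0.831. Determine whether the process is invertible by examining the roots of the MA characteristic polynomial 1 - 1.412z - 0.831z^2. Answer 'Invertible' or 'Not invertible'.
\text{Not invertible}

The MA(q) characteristic polynomial is P(z) = 1 - 1.412z - 0.831z^2.
Invertibility requires all roots to lie outside the unit circle, i.e. |z| > 1 for every root.
Set 1 + (-1.412) z + (-0.831) z^2 = 0, i.e. a z^2 + b z + c = 0 with a = -0.831, b = -1.412, c = 1.
Discriminant D = b^2 - 4ac = (-1.412)^2 - 4*(-0.831)*1 = 1.993744 - (-3.324) = 5.317744.
D >= 0, so the roots are real: z = (-b +/- sqrt(D)) / (2a) = (1.412 +/- 2.306023) / (-1.662).
  z_1 = (1.412 + 2.306023) / (-1.662) = -2.2371,   |z_1| = 2.2371.
  z_2 = (1.412 - 2.306023) / (-1.662) = 0.5379,   |z_2| = 0.5379.
Moduli of all roots: 2.2371, 0.5379.
All moduli strictly greater than 1? No.
Verdict: Not invertible.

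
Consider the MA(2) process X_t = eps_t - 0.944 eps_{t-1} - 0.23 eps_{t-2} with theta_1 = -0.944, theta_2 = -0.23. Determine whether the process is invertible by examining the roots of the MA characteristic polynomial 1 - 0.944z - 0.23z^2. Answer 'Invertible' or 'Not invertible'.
\text{Not invertible}

The MA(q) characteristic polynomial is P(z) = 1 - 0.944z - 0.23z^2.
Invertibility requires all roots to lie outside the unit circle, i.e. |z| > 1 for every root.
Set 1 + (-0.944) z + (-0.23) z^2 = 0, i.e. a z^2 + b z + c = 0 with a = -0.23, b = -0.944, c = 1.
Discriminant D = b^2 - 4ac = (-0.944)^2 - 4*(-0.23)*1 = 0.891136 - (-0.92) = 1.811136.
D >= 0, so the roots are real: z = (-b +/- sqrt(D)) / (2a) = (0.944 +/- 1.345785) / (-0.46).
  z_1 = (0.944 + 1.345785) / (-0.46) = -4.9778,   |z_1| = 4.9778.
  z_2 = (0.944 - 1.345785) / (-0.46) = 0.8734,   |z_2| = 0.8734.
Moduli of all roots: 4.9778, 0.8734.
All moduli strictly greater than 1? No.
Verdict: Not invertible.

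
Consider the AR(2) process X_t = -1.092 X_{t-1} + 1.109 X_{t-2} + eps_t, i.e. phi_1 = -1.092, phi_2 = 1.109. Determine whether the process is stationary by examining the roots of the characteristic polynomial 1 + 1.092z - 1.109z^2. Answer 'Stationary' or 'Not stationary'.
\text{Not stationary}

The AR(p) characteristic polynomial is P(z) = 1 + 1.092z - 1.109z^2.
Stationarity requires all roots to lie outside the unit circle, i.e. |z| > 1 for every root.
Set 1 + (1.092) z + (-1.109) z^2 = 0, i.e. a z^2 + b z + c = 0 with a = -1.109, b = 1.092, c = 1.
Discriminant D = b^2 - 4ac = (1.092)^2 - 4*(-1.109)*1 = 1.192464 - (-4.436) = 5.628464.
D >= 0, so the roots are real: z = (-b +/- sqrt(D)) / (2a) = (-1.092 +/- 2.372438) / (-2.218).
  z_1 = (-1.092 + 2.372438) / (-2.218) = -0.5773,   |z_1| = 0.5773.
  z_2 = (-1.092 - 2.372438) / (-2.218) = 1.562,   |z_2| = 1.562.
Moduli of all roots: 0.5773, 1.5620.
All moduli strictly greater than 1? No.
Verdict: Not stationary.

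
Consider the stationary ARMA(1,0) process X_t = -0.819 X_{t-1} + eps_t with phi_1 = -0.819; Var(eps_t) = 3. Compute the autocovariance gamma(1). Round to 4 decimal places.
\gamma(1) = -7.4627

Multiply the model equation by X_{t-k} and take expectations. With theta_0 = psi_0 = 1 and psi_j the MA(infinity) weights, this gives
  gamma(k) - sum_i phi_i gamma(k-i) = c_k,
  c_k = sigma^2 * sum_{j=k..q} theta_j psi_{j-k}   (c_k = 0 for k > q),
using gamma(-m) = gamma(m).
Pure AR (q = 0): c_0 = sigma^2 = 3, c_k = 0 for k >= 1.
Equations for k = 0 and k = 1 (AR order 1):
  gamma(0) = phi_1 gamma(1) + c_0
  gamma(1) = phi_1 gamma(0) + c_1
Substituting the second into the first: gamma(0) (1 - phi_1^2) = c_0 + phi_1 c_1, so
  gamma(0) = c_0 / (1 - phi_1^2) = 3 / (1 - (-0.819)^2) = 3 / 0.329239 = 9.111922.
  gamma(1) = phi_1 gamma(0) = (-0.819)(9.111922) = -7.462664.
Therefore gamma(1) = -7.4627 (to 4 decimal places).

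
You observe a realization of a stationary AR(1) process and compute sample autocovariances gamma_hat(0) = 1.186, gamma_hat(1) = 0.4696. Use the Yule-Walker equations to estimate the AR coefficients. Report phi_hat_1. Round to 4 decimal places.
\hat\phi_{1} = 0.3960

The Yule-Walker equations for an AR(p) process read, in matrix form,
  Gamma_p phi = r_p,   with   (Gamma_p)_{ij} = gamma(|i - j|),
                       (r_p)_i = gamma(i),   i,j = 1..p.
Substitute the sample gammas (Toeplitz matrix and right-hand side of size 1):
  Gamma_p = [[1.186]]
  r_p     = [0.4696]
With p = 1 this is the single equation gamma(0) phi_1 = gamma(1):
  phi_hat_1 = gamma(1) / gamma(0) = 0.4696 / 1.186 = 0.3960.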